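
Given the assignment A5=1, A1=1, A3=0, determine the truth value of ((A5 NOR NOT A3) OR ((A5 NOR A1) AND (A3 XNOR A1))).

Substituting: ((1 NOR NOT 0) OR ((1 NOR 1) AND (0 XNOR 1)))
= 0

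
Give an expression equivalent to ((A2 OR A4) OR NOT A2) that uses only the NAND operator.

((((A2 NAND A2) NAND (A4 NAND A4)) NAND ((A2 NAND A2) NAND (A4 NAND A4))) NAND ((A2 NAND A2) NAND (A2 NAND A2)))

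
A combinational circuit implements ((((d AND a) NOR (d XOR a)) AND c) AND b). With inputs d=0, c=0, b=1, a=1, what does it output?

Substituting: ((((0 AND 1) NOR (0 XOR 1)) AND 0) AND 1)
= 0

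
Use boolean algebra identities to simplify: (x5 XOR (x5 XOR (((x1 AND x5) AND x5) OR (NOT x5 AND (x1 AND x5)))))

By XOR self-cancellation ((E XOR v) XOR v = E) then distribution ((E AND v) OR (E AND NOT v) = E):
= (x1 AND x5)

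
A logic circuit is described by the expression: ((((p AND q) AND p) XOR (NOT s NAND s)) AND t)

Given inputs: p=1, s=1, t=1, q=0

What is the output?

Substituting: ((((1 AND 0) AND 1) XOR (NOT 1 NAND 1)) AND 1)
= 1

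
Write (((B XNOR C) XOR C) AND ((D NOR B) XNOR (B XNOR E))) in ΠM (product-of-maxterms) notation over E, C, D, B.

ΠM(1, 2, 3, 5, 6, 7, 8, 9, 11, 12, 13, 15) = (E OR C OR D OR NOT B) AND (E OR C OR NOT D OR B) AND (E OR C OR NOT D OR NOT B) AND (E OR NOT C OR D OR NOT B) AND (E OR NOT C OR NOT D OR B) AND (E OR NOT C OR NOT D OR NOT B) AND (NOT E OR C OR D OR B) AND (NOT E OR C OR D OR NOT B) AND (NOT E OR C OR NOT D OR NOT B) AND (NOT E OR NOT C OR D OR B) AND (NOT E OR NOT C OR D OR NOT B) AND (NOT E OR NOT C OR NOT D OR NOT B)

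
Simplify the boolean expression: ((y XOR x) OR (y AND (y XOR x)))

By absorption (E OR (E AND v) = E):
= (y XOR x)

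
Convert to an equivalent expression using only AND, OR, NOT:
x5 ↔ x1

(x5 AND x1) OR (NOT x5 AND NOT x1)
(Biconditional = both true or both false)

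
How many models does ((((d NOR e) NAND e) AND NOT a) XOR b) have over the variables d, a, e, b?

Satisfying assignments: (0,0,0,0), (0,0,1,0), (0,1,0,1), (0,1,1,1), (1,0,0,0), (1,0,1,0), (1,1,0,1), (1,1,1,1)
Count: 8 out of 16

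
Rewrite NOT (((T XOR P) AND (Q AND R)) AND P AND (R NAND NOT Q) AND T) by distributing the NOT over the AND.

NOT ((T XOR P) AND (Q AND R)) OR NOT P OR NOT (R NAND NOT Q) OR NOT T
De Morgan's: NOT(AND of terms) = OR of negations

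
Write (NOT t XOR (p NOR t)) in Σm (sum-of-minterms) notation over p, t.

Σm(2) = (p AND NOT t)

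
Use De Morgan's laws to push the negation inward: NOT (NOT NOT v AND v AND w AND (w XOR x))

NOT v OR NOT v OR NOT w OR NOT (w XOR x)
De Morgan's: NOT(AND of terms) = OR of negations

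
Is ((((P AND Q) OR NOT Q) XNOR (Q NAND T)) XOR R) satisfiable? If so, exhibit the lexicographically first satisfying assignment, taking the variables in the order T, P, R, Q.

T=0, P=0, R=0, Q=0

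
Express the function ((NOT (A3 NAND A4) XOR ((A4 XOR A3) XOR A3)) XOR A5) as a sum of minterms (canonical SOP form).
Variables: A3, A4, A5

Σm(1, 2, 5, 7) = (NOT A3 AND NOT A4 AND A5) OR (NOT A3 AND A4 AND NOT A5) OR (A3 AND NOT A4 AND A5) OR (A3 AND A4 AND A5)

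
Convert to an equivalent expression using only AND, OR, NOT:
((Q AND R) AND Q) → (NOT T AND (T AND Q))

NOT ((Q AND R) AND Q) OR (NOT T AND (T AND Q))
(Implication elimination: A → B = NOT A OR B)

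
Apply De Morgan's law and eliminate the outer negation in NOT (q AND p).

NOT q OR NOT p
De Morgan's: NOT(AND of terms) = OR of negations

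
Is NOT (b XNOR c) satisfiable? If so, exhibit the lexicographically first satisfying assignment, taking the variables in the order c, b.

c=0, b=1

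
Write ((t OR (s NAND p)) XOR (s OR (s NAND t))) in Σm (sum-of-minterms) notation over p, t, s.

Σm(5) = (p AND NOT t AND s)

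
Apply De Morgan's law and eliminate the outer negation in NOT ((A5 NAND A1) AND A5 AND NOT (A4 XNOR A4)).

NOT (A5 NAND A1) OR NOT A5 OR (A4 XNOR A4)
De Morgan's: NOT(AND of terms) = OR of negations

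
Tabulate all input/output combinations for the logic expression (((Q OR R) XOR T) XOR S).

T | Q | R | S | Output
----------------------
0 | 0 | 0 | 0 | 0
0 | 0 | 0 | 1 | 1
0 | 0 | 1 | 0 | 1
0 | 0 | 1 | 1 | 0
0 | 1 | 0 | 0 | 1
0 | 1 | 0 | 1 | 0
0 | 1 | 1 | 0 | 1
0 | 1 | 1 | 1 | 0
1 | 0 | 0 | 0 | 1
1 | 0 | 0 | 1 | 0
1 | 0 | 1 | 0 | 0
1 | 0 | 1 | 1 | 1
1 | 1 | 0 | 0 | 0
1 | 1 | 0 | 1 | 1
1 | 1 | 1 | 0 | 0
1 | 1 | 1 | 1 | 1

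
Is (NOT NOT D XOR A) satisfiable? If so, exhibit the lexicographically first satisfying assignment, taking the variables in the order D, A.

D=0, A=1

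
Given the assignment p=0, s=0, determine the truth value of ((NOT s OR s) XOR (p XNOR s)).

Substituting: ((NOT 0 OR 0) XOR (0 XNOR 0))
= 0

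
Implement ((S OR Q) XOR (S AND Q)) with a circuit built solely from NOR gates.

((((((S NOR Q) NOR (S NOR Q)) NOR ((S NOR S) NOR (Q NOR Q))) NOR (((S NOR Q) NOR (S NOR Q)) NOR ((S NOR S) NOR (Q NOR Q)))) NOR ((((S NOR Q) NOR (S NOR Q)) NOR ((S NOR S) NOR (Q NOR Q))) NOR (((S NOR Q) NOR (S NOR Q)) NOR ((S NOR S) NOR (Q NOR Q))))) NOR ((((((S NOR Q) NOR (S NOR Q)) NOR ((S NOR Q) NOR (S NOR Q))) NOR (((S NOR S) NOR (Q NOR Q)) NOR ((S NOR S) NOR (Q NOR Q)))) NOR ((((S NOR Q) NOR (S NOR Q)) NOR ((S NOR Q) NOR (S NOR Q))) NOR (((S NOR S) NOR (Q NOR Q)) NOR ((S NOR S) NOR (Q NOR Q))))) NOR (((((S NOR Q) NOR (S NOR Q)) NOR ((S NOR Q) NOR (S NOR Q))) NOR (((S NOR S) NOR (Q NOR Q)) NOR ((S NOR S) NOR (Q NOR Q)))) NOR ((((S NOR Q) NOR (S NOR Q)) NOR ((S NOR Q) NOR (S NOR Q))) NOR (((S NOR S) NOR (Q NOR Q)) NOR ((S NOR S) NOR (Q NOR Q)))))))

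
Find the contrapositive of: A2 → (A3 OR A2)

Contrapositive: NOT (A3 OR A2) → NOT A2
Note: A statement and its contrapositive are logically equivalent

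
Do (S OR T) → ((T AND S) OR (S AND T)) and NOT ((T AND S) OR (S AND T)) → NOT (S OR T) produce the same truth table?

Yes, Contrapositive is always equivalent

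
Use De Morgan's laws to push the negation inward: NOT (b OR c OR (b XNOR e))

NOT b AND NOT c AND NOT (b XNOR e)
De Morgan's: NOT(OR of terms) = AND of negations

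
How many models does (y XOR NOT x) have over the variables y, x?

Satisfying assignments: (0,0), (1,1)
Count: 2 out of 4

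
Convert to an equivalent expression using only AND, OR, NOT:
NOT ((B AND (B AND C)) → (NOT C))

(B AND (B AND C)) AND C
(Negated implication: NOT(A → B) = A AND NOT B)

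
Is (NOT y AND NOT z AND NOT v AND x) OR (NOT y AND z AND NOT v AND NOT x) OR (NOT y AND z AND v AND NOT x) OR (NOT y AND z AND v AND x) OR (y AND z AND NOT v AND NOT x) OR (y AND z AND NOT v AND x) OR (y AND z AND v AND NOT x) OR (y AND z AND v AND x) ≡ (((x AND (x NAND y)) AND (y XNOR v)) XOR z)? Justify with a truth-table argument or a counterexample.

Yes, they are equivalent — the two output columns agree on all 16 assignments:
y | z | v | x | Expression 1 | Expression 2
-------------------------------------------
0 | 0 | 0 | 0 | 0 | 0
0 | 0 | 0 | 1 | 1 | 1
0 | 0 | 1 | 0 | 0 | 0
0 | 0 | 1 | 1 | 0 | 0
0 | 1 | 0 | 0 | 1 | 1
0 | 1 | 0 | 1 | 0 | 0
0 | 1 | 1 | 0 | 1 | 1
0 | 1 | 1 | 1 | 1 | 1
1 | 0 | 0 | 0 | 0 | 0
1 | 0 | 0 | 1 | 0 | 0
1 | 0 | 1 | 0 | 0 | 0
1 | 0 | 1 | 1 | 0 | 0
1 | 1 | 0 | 0 | 1 | 1
1 | 1 | 0 | 1 | 1 | 1
1 | 1 | 1 | 0 | 1 | 1
1 | 1 | 1 | 1 | 1 | 1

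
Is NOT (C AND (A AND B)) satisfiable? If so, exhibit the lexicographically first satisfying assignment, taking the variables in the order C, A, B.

C=0, A=0, B=0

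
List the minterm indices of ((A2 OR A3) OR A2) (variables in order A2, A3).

Σm(1, 2, 3) = (NOT A2 AND A3) OR (A2 AND NOT A3) OR (A2 AND A3)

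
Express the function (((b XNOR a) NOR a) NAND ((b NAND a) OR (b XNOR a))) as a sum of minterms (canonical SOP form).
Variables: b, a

Σm(0, 1, 3) = (NOT b AND NOT a) OR (NOT b AND a) OR (b AND a)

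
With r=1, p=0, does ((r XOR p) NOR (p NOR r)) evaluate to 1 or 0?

Substituting: ((1 XOR 0) NOR (0 NOR 1))
= 0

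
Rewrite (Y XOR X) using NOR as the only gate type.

((((Y NOR X) NOR (Y NOR X)) NOR ((Y NOR X) NOR (Y NOR X))) NOR ((((Y NOR Y) NOR (X NOR X)) NOR ((Y NOR Y) NOR (X NOR X))) NOR (((Y NOR Y) NOR (X NOR X)) NOR ((Y NOR Y) NOR (X NOR X)))))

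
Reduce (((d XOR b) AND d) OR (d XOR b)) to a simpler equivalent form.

By absorption (E OR (E AND v) = E):
= (d XOR b)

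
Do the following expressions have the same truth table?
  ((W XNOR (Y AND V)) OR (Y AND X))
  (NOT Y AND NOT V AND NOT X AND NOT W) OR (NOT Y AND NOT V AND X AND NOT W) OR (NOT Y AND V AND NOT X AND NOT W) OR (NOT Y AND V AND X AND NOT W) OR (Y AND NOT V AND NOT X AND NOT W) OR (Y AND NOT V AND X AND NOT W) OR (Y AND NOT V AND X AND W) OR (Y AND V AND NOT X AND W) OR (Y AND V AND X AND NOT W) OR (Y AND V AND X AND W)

Yes, they are equivalent — the two output columns agree on all 16 assignments:
Y | V | X | W | Expression 1 | Expression 2
-------------------------------------------
0 | 0 | 0 | 0 | 1 | 1
0 | 0 | 0 | 1 | 0 | 0
0 | 0 | 1 | 0 | 1 | 1
0 | 0 | 1 | 1 | 0 | 0
0 | 1 | 0 | 0 | 1 | 1
0 | 1 | 0 | 1 | 0 | 0
0 | 1 | 1 | 0 | 1 | 1
0 | 1 | 1 | 1 | 0 | 0
1 | 0 | 0 | 0 | 1 | 1
1 | 0 | 0 | 1 | 0 | 0
1 | 0 | 1 | 0 | 1 | 1
1 | 0 | 1 | 1 | 1 | 1
1 | 1 | 0 | 0 | 0 | 0
1 | 1 | 0 | 1 | 1 | 1
1 | 1 | 1 | 0 | 1 | 1
1 | 1 | 1 | 1 | 1 | 1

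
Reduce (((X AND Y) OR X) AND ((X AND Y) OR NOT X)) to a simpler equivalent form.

By distribution ((E OR v) AND (E OR NOT v) = E):
= (X AND Y)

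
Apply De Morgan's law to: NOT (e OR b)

NOT e AND NOT b
De Morgan's: NOT(OR of terms) = AND of negations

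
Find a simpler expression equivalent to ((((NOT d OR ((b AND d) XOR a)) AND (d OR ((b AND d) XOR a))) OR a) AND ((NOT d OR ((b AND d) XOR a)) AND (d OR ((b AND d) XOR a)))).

By absorption (E AND (E OR v) = E) then distribution ((E OR v) AND (E OR NOT v) = E):
= ((b AND d) XOR a)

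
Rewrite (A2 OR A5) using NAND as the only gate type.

((A2 NAND A2) NAND (A5 NAND A5))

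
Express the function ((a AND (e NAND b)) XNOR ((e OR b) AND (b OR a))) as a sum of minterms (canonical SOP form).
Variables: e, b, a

Σm(0, 3, 4, 5) = (NOT e AND NOT b AND NOT a) OR (NOT e AND b AND a) OR (e AND NOT b AND NOT a) OR (e AND NOT b AND a)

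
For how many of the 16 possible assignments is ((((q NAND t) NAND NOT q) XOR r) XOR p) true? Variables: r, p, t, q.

Satisfying assignments: (0,0,0,1), (0,0,1,1), (0,1,0,0), (0,1,1,0), (1,0,0,0), (1,0,1,0), (1,1,0,1), (1,1,1,1)
Count: 8 out of 16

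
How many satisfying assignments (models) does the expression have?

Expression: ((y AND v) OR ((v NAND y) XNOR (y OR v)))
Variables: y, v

Satisfying assignments: (0,1), (1,0), (1,1)
Count: 3 out of 4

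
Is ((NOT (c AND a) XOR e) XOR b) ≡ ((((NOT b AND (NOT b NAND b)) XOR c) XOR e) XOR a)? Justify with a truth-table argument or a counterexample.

No. Counterexample: with c=0, e=0, b=0, a=1, Expression 1 = 1 but Expression 2 = 0.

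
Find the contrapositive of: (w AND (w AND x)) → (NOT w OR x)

Contrapositive: NOT (NOT w OR x) → NOT (w AND (w AND x))
Note: A statement and its contrapositive are logically equivalent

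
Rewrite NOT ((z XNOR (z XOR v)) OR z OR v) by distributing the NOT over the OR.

NOT (z XNOR (z XOR v)) AND NOT z AND NOT v
De Morgan's: NOT(OR of terms) = AND of negations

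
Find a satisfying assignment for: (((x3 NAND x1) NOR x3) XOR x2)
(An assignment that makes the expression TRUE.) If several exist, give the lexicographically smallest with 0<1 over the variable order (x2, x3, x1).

x2=1, x3=0, x1=0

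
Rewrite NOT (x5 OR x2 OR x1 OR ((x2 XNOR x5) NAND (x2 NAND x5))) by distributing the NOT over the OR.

NOT x5 AND NOT x2 AND NOT x1 AND NOT ((x2 XNOR x5) NAND (x2 NAND x5))
De Morgan's: NOT(OR of terms) = AND of negations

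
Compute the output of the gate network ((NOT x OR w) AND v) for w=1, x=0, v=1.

Substituting: ((NOT 0 OR 1) AND 1)
= 1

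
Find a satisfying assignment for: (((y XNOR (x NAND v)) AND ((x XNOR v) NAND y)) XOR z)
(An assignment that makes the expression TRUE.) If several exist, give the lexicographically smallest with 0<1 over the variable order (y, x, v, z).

y=0, x=0, v=0, z=1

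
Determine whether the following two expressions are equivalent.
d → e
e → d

No, Converse is not equivalent to original (counterexample: e=0, d=1)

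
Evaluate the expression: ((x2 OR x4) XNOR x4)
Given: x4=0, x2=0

Substituting: ((0 OR 0) XNOR 0)
= 1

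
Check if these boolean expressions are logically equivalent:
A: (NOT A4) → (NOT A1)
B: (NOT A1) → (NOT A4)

No, Converse is not equivalent to original (counterexample: A4=0, A1=1, A5=0)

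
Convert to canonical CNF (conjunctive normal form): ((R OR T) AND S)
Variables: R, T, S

(R OR T OR S) AND (R OR T OR NOT S) AND (R OR NOT T OR S) AND (NOT R OR T OR S) AND (NOT R OR NOT T OR S)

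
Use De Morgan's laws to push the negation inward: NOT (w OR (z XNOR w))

NOT w AND NOT (z XNOR w)
De Morgan's: NOT(OR of terms) = AND of negations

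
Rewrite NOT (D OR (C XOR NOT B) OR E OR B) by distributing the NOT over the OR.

NOT D AND NOT (C XOR NOT B) AND NOT E AND NOT B
De Morgan's: NOT(OR of terms) = AND of negations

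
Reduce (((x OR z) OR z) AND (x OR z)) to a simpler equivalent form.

By absorption (E AND (E OR v) = E):
= (x OR z)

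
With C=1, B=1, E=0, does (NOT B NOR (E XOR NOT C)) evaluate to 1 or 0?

Substituting: (NOT 1 NOR (0 XOR NOT 1))
= 1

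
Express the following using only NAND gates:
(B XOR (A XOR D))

((B NAND (B NAND ((A NAND (A NAND D)) NAND (D NAND (A NAND D))))) NAND (((A NAND (A NAND D)) NAND (D NAND (A NAND D))) NAND (B NAND ((A NAND (A NAND D)) NAND (D NAND (A NAND D))))))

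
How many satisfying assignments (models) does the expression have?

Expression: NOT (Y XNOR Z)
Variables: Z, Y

Satisfying assignments: (0,1), (1,0)
Count: 2 out of 4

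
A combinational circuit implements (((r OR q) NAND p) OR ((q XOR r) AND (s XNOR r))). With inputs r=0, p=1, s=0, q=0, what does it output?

Substituting: (((0 OR 0) NAND 1) OR ((0 XOR 0) AND (0 XNOR 0)))
= 1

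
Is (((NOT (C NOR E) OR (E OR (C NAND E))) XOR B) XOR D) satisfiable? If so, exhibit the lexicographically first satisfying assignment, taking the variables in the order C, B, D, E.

C=0, B=0, D=0, E=0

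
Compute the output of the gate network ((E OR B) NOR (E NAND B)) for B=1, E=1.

Substituting: ((1 OR 1) NOR (1 NAND 1))
= 0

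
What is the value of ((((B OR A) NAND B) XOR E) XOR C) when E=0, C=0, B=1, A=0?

Substituting: ((((1 OR 0) NAND 1) XOR 0) XOR 0)
= 0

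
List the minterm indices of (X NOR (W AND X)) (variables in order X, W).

Σm(0, 1) = (NOT X AND NOT W) OR (NOT X AND W)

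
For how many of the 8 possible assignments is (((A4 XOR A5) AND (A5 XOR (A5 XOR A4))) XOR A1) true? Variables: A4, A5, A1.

Satisfying assignments: (0,0,1), (0,1,1), (1,0,0), (1,1,1)
Count: 4 out of 8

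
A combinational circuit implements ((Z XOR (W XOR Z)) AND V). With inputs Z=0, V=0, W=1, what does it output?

Substituting: ((0 XOR (1 XOR 0)) AND 0)
= 0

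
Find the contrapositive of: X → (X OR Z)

Contrapositive: NOT (X OR Z) → NOT X
Note: A statement and its contrapositive are logically equivalent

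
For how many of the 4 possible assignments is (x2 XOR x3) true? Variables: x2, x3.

Satisfying assignments: (0,1), (1,0)
Count: 2 out of 4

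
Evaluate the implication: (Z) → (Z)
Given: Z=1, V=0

Antecedent (Z) = 1; consequent (Z) = 1.
1 → 1 = 1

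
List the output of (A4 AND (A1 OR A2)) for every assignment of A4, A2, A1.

A4 | A2 | A1 | Output
---------------------
0 | 0 | 0 | 0
0 | 0 | 1 | 0
0 | 1 | 0 | 0
0 | 1 | 1 | 0
1 | 0 | 0 | 0
1 | 0 | 1 | 1
1 | 1 | 0 | 1
1 | 1 | 1 | 1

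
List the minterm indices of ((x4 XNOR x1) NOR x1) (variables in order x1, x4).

Σm(1) = (NOT x1 AND x4)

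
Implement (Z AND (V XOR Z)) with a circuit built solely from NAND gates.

((Z NAND ((V NAND (V NAND Z)) NAND (Z NAND (V NAND Z)))) NAND (Z NAND ((V NAND (V NAND Z)) NAND (Z NAND (V NAND Z)))))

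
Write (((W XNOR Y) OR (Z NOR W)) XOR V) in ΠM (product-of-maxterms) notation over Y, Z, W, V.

ΠM(1, 2, 5, 6, 9, 11, 12, 15) = (Y OR Z OR W OR NOT V) AND (Y OR Z OR NOT W OR V) AND (Y OR NOT Z OR W OR NOT V) AND (Y OR NOT Z OR NOT W OR V) AND (NOT Y OR Z OR W OR NOT V) AND (NOT Y OR Z OR NOT W OR NOT V) AND (NOT Y OR NOT Z OR W OR V) AND (NOT Y OR NOT Z OR NOT W OR NOT V)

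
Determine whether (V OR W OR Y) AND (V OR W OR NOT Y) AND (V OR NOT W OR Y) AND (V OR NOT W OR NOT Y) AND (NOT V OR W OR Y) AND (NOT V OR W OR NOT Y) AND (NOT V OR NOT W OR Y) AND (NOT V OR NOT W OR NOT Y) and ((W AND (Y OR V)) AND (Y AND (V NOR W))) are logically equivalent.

Yes, they are equivalent — the two output columns agree on all 8 assignments:
V | W | Y | Expression 1 | Expression 2
---------------------------------------
0 | 0 | 0 | 0 | 0
0 | 0 | 1 | 0 | 0
0 | 1 | 0 | 0 | 0
0 | 1 | 1 | 0 | 0
1 | 0 | 0 | 0 | 0
1 | 0 | 1 | 0 | 0
1 | 1 | 0 | 0 | 0
1 | 1 | 1 | 0 | 0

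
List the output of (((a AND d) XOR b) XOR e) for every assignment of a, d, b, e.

a | d | b | e | Output
----------------------
0 | 0 | 0 | 0 | 0
0 | 0 | 0 | 1 | 1
0 | 0 | 1 | 0 | 1
0 | 0 | 1 | 1 | 0
0 | 1 | 0 | 0 | 0
0 | 1 | 0 | 1 | 1
0 | 1 | 1 | 0 | 1
0 | 1 | 1 | 1 | 0
1 | 0 | 0 | 0 | 0
1 | 0 | 0 | 1 | 1
1 | 0 | 1 | 0 | 1
1 | 0 | 1 | 1 | 0
1 | 1 | 0 | 0 | 1
1 | 1 | 0 | 1 | 0
1 | 1 | 1 | 0 | 0
1 | 1 | 1 | 1 | 1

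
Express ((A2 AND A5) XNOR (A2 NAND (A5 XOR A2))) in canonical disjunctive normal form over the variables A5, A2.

(NOT A5 AND A2) OR (A5 AND A2)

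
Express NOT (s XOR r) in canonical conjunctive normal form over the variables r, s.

(r OR NOT s) AND (NOT r OR s)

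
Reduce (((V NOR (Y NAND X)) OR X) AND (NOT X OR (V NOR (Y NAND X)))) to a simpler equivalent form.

By distribution ((E OR v) AND (E OR NOT v) = E):
= (V NOR (Y NAND X))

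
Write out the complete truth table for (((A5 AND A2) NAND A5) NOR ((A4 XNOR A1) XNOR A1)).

A1 | A2 | A5 | A4 | Output
--------------------------
0 | 0 | 0 | 0 | 0
0 | 0 | 0 | 1 | 0
0 | 0 | 1 | 0 | 0
0 | 0 | 1 | 1 | 0
0 | 1 | 0 | 0 | 0
0 | 1 | 0 | 1 | 0
0 | 1 | 1 | 0 | 1
0 | 1 | 1 | 1 | 0
1 | 0 | 0 | 0 | 0
1 | 0 | 0 | 1 | 0
1 | 0 | 1 | 0 | 0
1 | 0 | 1 | 1 | 0
1 | 1 | 0 | 0 | 0
1 | 1 | 0 | 1 | 0
1 | 1 | 1 | 0 | 1
1 | 1 | 1 | 1 | 0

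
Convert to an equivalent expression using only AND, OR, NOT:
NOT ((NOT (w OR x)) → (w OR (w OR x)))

(NOT (w OR x)) AND NOT (w OR (w OR x))
(Negated implication: NOT(A → B) = A AND NOT B)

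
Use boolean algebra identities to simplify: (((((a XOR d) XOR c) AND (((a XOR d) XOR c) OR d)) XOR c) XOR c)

By XOR self-cancellation ((E XOR v) XOR v = E) then absorption (E AND (E OR v) = E):
= ((a XOR d) XOR c)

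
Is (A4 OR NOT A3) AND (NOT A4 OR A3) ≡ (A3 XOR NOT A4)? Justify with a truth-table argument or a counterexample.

Yes, they are equivalent — the two output columns agree on all 4 assignments:
A4 | A3 | Expression 1 | Expression 2
-------------------------------------
0 | 0 | 1 | 1
0 | 1 | 0 | 0
1 | 0 | 0 | 0
1 | 1 | 1 | 1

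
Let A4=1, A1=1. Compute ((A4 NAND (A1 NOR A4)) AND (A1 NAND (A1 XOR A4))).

Substituting: ((1 NAND (1 NOR 1)) AND (1 NAND (1 XOR 1)))
= 1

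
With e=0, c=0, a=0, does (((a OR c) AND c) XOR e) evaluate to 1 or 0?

Substituting: (((0 OR 0) AND 0) XOR 0)
= 0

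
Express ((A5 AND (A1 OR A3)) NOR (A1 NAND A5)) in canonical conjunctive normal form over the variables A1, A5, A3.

(A1 OR A5 OR A3) AND (A1 OR A5 OR NOT A3) AND (A1 OR NOT A5 OR A3) AND (A1 OR NOT A5 OR NOT A3) AND (NOT A1 OR A5 OR A3) AND (NOT A1 OR A5 OR NOT A3) AND (NOT A1 OR NOT A5 OR A3) AND (NOT A1 OR NOT A5 OR NOT A3)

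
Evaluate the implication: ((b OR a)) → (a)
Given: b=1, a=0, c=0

Antecedent ((b OR a)) = 1; consequent (a) = 0.
1 → 0 = 0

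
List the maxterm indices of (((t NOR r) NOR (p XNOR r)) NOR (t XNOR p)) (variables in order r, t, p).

ΠM(0, 3, 4, 6, 7) = (r OR t OR p) AND (r OR NOT t OR NOT p) AND (NOT r OR t OR p) AND (NOT r OR NOT t OR p) AND (NOT r OR NOT t OR NOT p)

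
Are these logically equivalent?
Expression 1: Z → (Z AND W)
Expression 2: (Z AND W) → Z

No, Converse is not equivalent to original (counterexample: X=0, W=0, Z=1)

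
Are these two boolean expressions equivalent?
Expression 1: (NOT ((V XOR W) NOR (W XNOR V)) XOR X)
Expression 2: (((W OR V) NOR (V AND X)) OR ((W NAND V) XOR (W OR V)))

No. Counterexample: with W=0, V=0, X=1, Expression 1 = 0 but Expression 2 = 1.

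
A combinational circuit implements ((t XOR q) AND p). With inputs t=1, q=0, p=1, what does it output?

Substituting: ((1 XOR 0) AND 1)
= 1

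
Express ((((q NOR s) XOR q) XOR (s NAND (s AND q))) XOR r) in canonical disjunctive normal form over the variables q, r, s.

(NOT q AND NOT r AND s) OR (NOT q AND r AND NOT s) OR (q AND NOT r AND s) OR (q AND r AND NOT s)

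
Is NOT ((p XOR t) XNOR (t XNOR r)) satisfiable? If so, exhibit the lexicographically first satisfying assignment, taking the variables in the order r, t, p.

r=0, t=0, p=0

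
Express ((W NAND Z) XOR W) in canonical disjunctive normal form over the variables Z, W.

(NOT Z AND NOT W) OR (Z AND NOT W) OR (Z AND W)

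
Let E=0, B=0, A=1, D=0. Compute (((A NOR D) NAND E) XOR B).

Substituting: (((1 NOR 0) NAND 0) XOR 0)
= 1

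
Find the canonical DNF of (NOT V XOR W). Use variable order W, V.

(NOT W AND NOT V) OR (W AND V)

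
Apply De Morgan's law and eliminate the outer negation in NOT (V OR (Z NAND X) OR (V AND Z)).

NOT V AND NOT (Z NAND X) AND NOT (V AND Z)
De Morgan's: NOT(OR of terms) = AND of negations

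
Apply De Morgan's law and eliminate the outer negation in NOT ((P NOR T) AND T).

NOT (P NOR T) OR NOT T
De Morgan's: NOT(AND of terms) = OR of negations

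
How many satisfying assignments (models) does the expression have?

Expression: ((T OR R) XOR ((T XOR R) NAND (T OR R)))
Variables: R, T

Satisfying assignments: (0,0), (0,1), (1,0)
Count: 3 out of 4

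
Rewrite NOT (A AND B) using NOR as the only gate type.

(((A NOR A) NOR (B NOR B)) NOR ((A NOR A) NOR (B NOR B)))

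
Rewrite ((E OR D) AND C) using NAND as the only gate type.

((((E NAND E) NAND (D NAND D)) NAND C) NAND (((E NAND E) NAND (D NAND D)) NAND C))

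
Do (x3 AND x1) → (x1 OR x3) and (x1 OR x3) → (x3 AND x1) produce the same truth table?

No, Converse is not equivalent to original (counterexample: x3=0, x1=1, x5=0)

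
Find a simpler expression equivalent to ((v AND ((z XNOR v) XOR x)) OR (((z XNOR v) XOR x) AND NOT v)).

By distribution ((E AND v) OR (E AND NOT v) = E):
= ((z XNOR v) XOR x)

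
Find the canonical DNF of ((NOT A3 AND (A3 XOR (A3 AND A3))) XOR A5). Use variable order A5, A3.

(A5 AND NOT A3) OR (A5 AND A3)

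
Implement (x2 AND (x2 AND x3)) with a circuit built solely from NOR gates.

((x2 NOR x2) NOR (((x2 NOR x2) NOR (x3 NOR x3)) NOR ((x2 NOR x2) NOR (x3 NOR x3))))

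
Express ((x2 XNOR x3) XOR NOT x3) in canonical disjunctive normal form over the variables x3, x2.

(NOT x3 AND x2) OR (x3 AND x2)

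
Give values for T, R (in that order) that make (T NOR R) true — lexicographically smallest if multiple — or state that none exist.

T=0, R=0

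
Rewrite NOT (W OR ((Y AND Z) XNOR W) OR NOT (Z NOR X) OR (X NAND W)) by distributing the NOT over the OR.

NOT W AND NOT ((Y AND Z) XNOR W) AND (Z NOR X) AND NOT (X NAND W)
De Morgan's: NOT(OR of terms) = AND of negations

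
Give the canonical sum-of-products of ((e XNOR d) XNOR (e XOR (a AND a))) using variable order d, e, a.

Σm(1, 3, 4, 6) = (NOT d AND NOT e AND a) OR (NOT d AND e AND a) OR (d AND NOT e AND NOT a) OR (d AND e AND NOT a)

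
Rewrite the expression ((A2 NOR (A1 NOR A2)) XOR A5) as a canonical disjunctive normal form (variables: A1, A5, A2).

(NOT A1 AND A5 AND NOT A2) OR (NOT A1 AND A5 AND A2) OR (A1 AND NOT A5 AND NOT A2) OR (A1 AND A5 AND A2)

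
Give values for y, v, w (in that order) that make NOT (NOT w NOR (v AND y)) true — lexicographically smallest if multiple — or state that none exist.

y=0, v=0, w=0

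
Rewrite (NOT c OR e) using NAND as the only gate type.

(((c NAND c) NAND (c NAND c)) NAND (e NAND e))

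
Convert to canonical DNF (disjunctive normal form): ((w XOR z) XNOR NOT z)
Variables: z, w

(NOT z AND w) OR (z AND w)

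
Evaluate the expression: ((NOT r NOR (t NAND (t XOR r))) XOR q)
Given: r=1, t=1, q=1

Substituting: ((NOT 1 NOR (1 NAND (1 XOR 1))) XOR 1)
= 1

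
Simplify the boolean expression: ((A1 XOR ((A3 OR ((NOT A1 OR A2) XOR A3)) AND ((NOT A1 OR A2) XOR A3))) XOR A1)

By XOR self-cancellation ((E XOR v) XOR v = E) then absorption (E AND (E OR v) = E):
= ((NOT A1 OR A2) XOR A3)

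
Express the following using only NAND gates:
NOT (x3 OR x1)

(((x3 NAND x3) NAND (x1 NAND x1)) NAND ((x3 NAND x3) NAND (x1 NAND x1)))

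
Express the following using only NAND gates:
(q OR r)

((q NAND q) NAND (r NAND r))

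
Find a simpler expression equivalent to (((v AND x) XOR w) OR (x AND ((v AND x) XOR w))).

By absorption (E OR (E AND v) = E):
= ((v AND x) XOR w)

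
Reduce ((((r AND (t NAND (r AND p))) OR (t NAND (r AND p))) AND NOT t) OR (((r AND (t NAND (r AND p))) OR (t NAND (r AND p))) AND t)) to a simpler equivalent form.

By distribution ((E AND v) OR (E AND NOT v) = E) then absorption (E OR (E AND v) = E):
= (t NAND (r AND p))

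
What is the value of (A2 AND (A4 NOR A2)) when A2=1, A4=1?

Substituting: (1 AND (1 NOR 1))
= 0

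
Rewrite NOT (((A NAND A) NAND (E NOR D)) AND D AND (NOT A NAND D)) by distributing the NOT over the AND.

NOT ((A NAND A) NAND (E NOR D)) OR NOT D OR NOT (NOT A NAND D)
De Morgan's: NOT(AND of terms) = OR of negations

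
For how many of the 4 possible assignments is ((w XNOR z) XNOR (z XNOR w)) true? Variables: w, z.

Satisfying assignments: (0,0), (0,1), (1,0), (1,1)
Count: 4 out of 4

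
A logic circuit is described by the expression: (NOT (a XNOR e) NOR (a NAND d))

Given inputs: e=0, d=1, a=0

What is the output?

Substituting: (NOT (0 XNOR 0) NOR (0 NAND 1))
= 0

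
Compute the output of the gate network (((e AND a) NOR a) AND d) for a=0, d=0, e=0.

Substituting: (((0 AND 0) NOR 0) AND 0)
= 0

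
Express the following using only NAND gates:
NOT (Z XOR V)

(((Z NAND (Z NAND V)) NAND (V NAND (Z NAND V))) NAND ((Z NAND (Z NAND V)) NAND (V NAND (Z NAND V))))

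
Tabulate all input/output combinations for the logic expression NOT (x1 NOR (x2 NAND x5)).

x5 | x2 | x1 | Output
---------------------
0 | 0 | 0 | 1
0 | 0 | 1 | 1
0 | 1 | 0 | 1
0 | 1 | 1 | 1
1 | 0 | 0 | 1
1 | 0 | 1 | 1
1 | 1 | 0 | 0
1 | 1 | 1 | 1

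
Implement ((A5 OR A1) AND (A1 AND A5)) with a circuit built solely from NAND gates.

((((A5 NAND A5) NAND (A1 NAND A1)) NAND ((A1 NAND A5) NAND (A1 NAND A5))) NAND (((A5 NAND A5) NAND (A1 NAND A1)) NAND ((A1 NAND A5) NAND (A1 NAND A5))))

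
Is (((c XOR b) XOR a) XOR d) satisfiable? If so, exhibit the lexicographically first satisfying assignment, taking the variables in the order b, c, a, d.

b=0, c=0, a=0, d=1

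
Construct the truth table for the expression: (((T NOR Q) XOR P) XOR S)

P | T | Q | S | Output
----------------------
0 | 0 | 0 | 0 | 1
0 | 0 | 0 | 1 | 0
0 | 0 | 1 | 0 | 0
0 | 0 | 1 | 1 | 1
0 | 1 | 0 | 0 | 0
0 | 1 | 0 | 1 | 1
0 | 1 | 1 | 0 | 0
0 | 1 | 1 | 1 | 1
1 | 0 | 0 | 0 | 0
1 | 0 | 0 | 1 | 1
1 | 0 | 1 | 0 | 1
1 | 0 | 1 | 1 | 0
1 | 1 | 0 | 0 | 1
1 | 1 | 0 | 1 | 0
1 | 1 | 1 | 0 | 1
1 | 1 | 1 | 1 | 0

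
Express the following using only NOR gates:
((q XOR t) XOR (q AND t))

((((((((q NOR t) NOR (q NOR t)) NOR ((q NOR t) NOR (q NOR t))) NOR ((((q NOR q) NOR (t NOR t)) NOR ((q NOR q) NOR (t NOR t))) NOR (((q NOR q) NOR (t NOR t)) NOR ((q NOR q) NOR (t NOR t))))) NOR ((q NOR q) NOR (t NOR t))) NOR (((((q NOR t) NOR (q NOR t)) NOR ((q NOR t) NOR (q NOR t))) NOR ((((q NOR q) NOR (t NOR t)) NOR ((q NOR q) NOR (t NOR t))) NOR (((q NOR q) NOR (t NOR t)) NOR ((q NOR q) NOR (t NOR t))))) NOR ((q NOR q) NOR (t NOR t)))) NOR ((((((q NOR t) NOR (q NOR t)) NOR ((q NOR t) NOR (q NOR t))) NOR ((((q NOR q) NOR (t NOR t)) NOR ((q NOR q) NOR (t NOR t))) NOR (((q NOR q) NOR (t NOR t)) NOR ((q NOR q) NOR (t NOR t))))) NOR ((q NOR q) NOR (t NOR t))) NOR (((((q NOR t) NOR (q NOR t)) NOR ((q NOR t) NOR (q NOR t))) NOR ((((q NOR q) NOR (t NOR t)) NOR ((q NOR q) NOR (t NOR t))) NOR (((q NOR q) NOR (t NOR t)) NOR ((q NOR q) NOR (t NOR t))))) NOR ((q NOR q) NOR (t NOR t))))) NOR ((((((((q NOR t) NOR (q NOR t)) NOR ((q NOR t) NOR (q NOR t))) NOR ((((q NOR q) NOR (t NOR t)) NOR ((q NOR q) NOR (t NOR t))) NOR (((q NOR q) NOR (t NOR t)) NOR ((q NOR q) NOR (t NOR t))))) NOR ((((q NOR t) NOR (q NOR t)) NOR ((q NOR t) NOR (q NOR t))) NOR ((((q NOR q) NOR (t NOR t)) NOR ((q NOR q) NOR (t NOR t))) NOR (((q NOR q) NOR (t NOR t)) NOR ((q NOR q) NOR (t NOR t)))))) NOR (((q NOR q) NOR (t NOR t)) NOR ((q NOR q) NOR (t NOR t)))) NOR ((((((q NOR t) NOR (q NOR t)) NOR ((q NOR t) NOR (q NOR t))) NOR ((((q NOR q) NOR (t NOR t)) NOR ((q NOR q) NOR (t NOR t))) NOR (((q NOR q) NOR (t NOR t)) NOR ((q NOR q) NOR (t NOR t))))) NOR ((((q NOR t) NOR (q NOR t)) NOR ((q NOR t) NOR (q NOR t))) NOR ((((q NOR q) NOR (t NOR t)) NOR ((q NOR q) NOR (t NOR t))) NOR (((q NOR q) NOR (t NOR t)) NOR ((q NOR q) NOR (t NOR t)))))) NOR (((q NOR q) NOR (t NOR t)) NOR ((q NOR q) NOR (t NOR t))))) NOR (((((((q NOR t) NOR (q NOR t)) NOR ((q NOR t) NOR (q NOR t))) NOR ((((q NOR q) NOR (t NOR t)) NOR ((q NOR q) NOR (t NOR t))) NOR (((q NOR q) NOR (t NOR t)) NOR ((q NOR q) NOR (t NOR t))))) NOR ((((q NOR t) NOR (q NOR t)) NOR ((q NOR t) NOR (q NOR t))) NOR ((((q NOR q) NOR (t NOR t)) NOR ((q NOR q) NOR (t NOR t))) NOR (((q NOR q) NOR (t NOR t)) NOR ((q NOR q) NOR (t NOR t)))))) NOR (((q NOR q) NOR (t NOR t)) NOR ((q NOR q) NOR (t NOR t)))) NOR ((((((q NOR t) NOR (q NOR t)) NOR ((q NOR t) NOR (q NOR t))) NOR ((((q NOR q) NOR (t NOR t)) NOR ((q NOR q) NOR (t NOR t))) NOR (((q NOR q) NOR (t NOR t)) NOR ((q NOR q) NOR (t NOR t))))) NOR ((((q NOR t) NOR (q NOR t)) NOR ((q NOR t) NOR (q NOR t))) NOR ((((q NOR q) NOR (t NOR t)) NOR ((q NOR q) NOR (t NOR t))) NOR (((q NOR q) NOR (t NOR t)) NOR ((q NOR q) NOR (t NOR t)))))) NOR (((q NOR q) NOR (t NOR t)) NOR ((q NOR q) NOR (t NOR t)))))))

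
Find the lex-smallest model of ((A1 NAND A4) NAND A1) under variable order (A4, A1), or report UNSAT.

A4=0, A1=0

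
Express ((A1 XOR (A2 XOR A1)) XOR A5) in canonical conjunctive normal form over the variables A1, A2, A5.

(A1 OR A2 OR A5) AND (A1 OR NOT A2 OR NOT A5) AND (NOT A1 OR A2 OR A5) AND (NOT A1 OR NOT A2 OR NOT A5)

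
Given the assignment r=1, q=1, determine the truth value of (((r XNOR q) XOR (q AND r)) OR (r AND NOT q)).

Substituting: (((1 XNOR 1) XOR (1 AND 1)) OR (1 AND NOT 1))
= 0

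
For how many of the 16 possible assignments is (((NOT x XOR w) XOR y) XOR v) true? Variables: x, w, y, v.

Satisfying assignments: (0,0,0,0), (0,0,1,1), (0,1,0,1), (0,1,1,0), (1,0,0,1), (1,0,1,0), (1,1,0,0), (1,1,1,1)
Count: 8 out of 16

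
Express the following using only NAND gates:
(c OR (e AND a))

((c NAND c) NAND (((e NAND a) NAND (e NAND a)) NAND ((e NAND a) NAND (e NAND a))))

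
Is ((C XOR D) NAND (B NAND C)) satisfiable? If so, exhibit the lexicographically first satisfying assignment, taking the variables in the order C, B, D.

C=0, B=0, D=0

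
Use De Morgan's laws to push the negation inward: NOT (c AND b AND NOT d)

NOT c OR NOT b OR d
De Morgan's: NOT(AND of terms) = OR of negations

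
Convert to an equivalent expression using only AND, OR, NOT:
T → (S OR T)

NOT T OR (S OR T)
(Implication elimination: A → B = NOT A OR B)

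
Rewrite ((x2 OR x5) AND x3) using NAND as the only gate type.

((((x2 NAND x2) NAND (x5 NAND x5)) NAND x3) NAND (((x2 NAND x2) NAND (x5 NAND x5)) NAND x3))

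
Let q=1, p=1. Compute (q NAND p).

Substituting: (1 NAND 1)
= 0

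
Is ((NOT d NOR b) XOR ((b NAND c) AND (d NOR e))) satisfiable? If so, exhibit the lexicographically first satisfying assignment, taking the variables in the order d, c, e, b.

d=0, c=0, e=0, b=0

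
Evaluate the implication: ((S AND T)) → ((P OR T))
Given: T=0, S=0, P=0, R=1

Antecedent ((S AND T)) = 0; consequent ((P OR T)) = 0.
0 → 0 = 1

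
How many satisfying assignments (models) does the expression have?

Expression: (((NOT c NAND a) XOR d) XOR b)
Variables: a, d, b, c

Satisfying assignments: (0,0,0,0), (0,0,0,1), (0,1,1,0), (0,1,1,1), (1,0,0,1), (1,0,1,0), (1,1,0,0), (1,1,1,1)
Count: 8 out of 16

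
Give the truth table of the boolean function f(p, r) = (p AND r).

p | r | Output
--------------
0 | 0 | 0
0 | 1 | 0
1 | 0 | 0
1 | 1 | 1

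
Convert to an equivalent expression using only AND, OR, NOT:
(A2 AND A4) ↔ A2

((A2 AND A4) AND A2) OR (NOT (A2 AND A4) AND NOT A2)
(Biconditional = both true or both false)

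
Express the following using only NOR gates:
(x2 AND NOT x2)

((x2 NOR x2) NOR ((x2 NOR x2) NOR (x2 NOR x2)))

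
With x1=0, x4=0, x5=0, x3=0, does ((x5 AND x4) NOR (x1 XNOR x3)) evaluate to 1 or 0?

Substituting: ((0 AND 0) NOR (0 XNOR 0))
= 0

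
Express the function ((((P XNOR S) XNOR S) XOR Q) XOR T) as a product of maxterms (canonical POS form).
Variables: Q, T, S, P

ΠM(0, 2, 5, 7, 9, 11, 12, 14) = (Q OR T OR S OR P) AND (Q OR T OR NOT S OR P) AND (Q OR NOT T OR S OR NOT P) AND (Q OR NOT T OR NOT S OR NOT P) AND (NOT Q OR T OR S OR NOT P) AND (NOT Q OR T OR NOT S OR NOT P) AND (NOT Q OR NOT T OR S OR P) AND (NOT Q OR NOT T OR NOT S OR P)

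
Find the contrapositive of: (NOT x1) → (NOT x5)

Contrapositive: x5 → x1
Note: A statement and its contrapositive are logically equivalent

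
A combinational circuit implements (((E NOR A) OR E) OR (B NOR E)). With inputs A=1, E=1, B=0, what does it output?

Substituting: (((1 NOR 1) OR 1) OR (0 NOR 1))
= 1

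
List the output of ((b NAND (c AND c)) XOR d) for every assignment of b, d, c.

b | d | c | Output
------------------
0 | 0 | 0 | 1
0 | 0 | 1 | 1
0 | 1 | 0 | 0
0 | 1 | 1 | 0
1 | 0 | 0 | 1
1 | 0 | 1 | 0
1 | 1 | 0 | 0
1 | 1 | 1 | 1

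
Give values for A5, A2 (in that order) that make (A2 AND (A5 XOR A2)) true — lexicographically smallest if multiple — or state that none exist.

A5=0, A2=1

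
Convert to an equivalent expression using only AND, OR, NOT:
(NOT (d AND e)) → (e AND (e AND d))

(d AND e) OR (e AND (e AND d))
(Implication elimination: A → B = NOT A OR B)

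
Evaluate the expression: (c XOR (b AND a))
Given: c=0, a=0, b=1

Substituting: (0 XOR (1 AND 0))
= 0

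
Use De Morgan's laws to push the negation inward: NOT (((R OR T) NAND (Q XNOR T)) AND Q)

NOT ((R OR T) NAND (Q XNOR T)) OR NOT Q
De Morgan's: NOT(AND of terms) = OR of negations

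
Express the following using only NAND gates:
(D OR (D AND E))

((D NAND D) NAND (((D NAND E) NAND (D NAND E)) NAND ((D NAND E) NAND (D NAND E))))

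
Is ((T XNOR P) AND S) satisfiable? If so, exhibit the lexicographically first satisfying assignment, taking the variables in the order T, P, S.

T=0, P=0, S=1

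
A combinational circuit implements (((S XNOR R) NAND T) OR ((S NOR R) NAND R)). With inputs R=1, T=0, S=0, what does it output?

Substituting: (((0 XNOR 1) NAND 0) OR ((0 NOR 1) NAND 1))
= 1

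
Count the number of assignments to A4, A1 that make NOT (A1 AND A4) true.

Satisfying assignments: (0,0), (0,1), (1,0)
Count: 3 out of 4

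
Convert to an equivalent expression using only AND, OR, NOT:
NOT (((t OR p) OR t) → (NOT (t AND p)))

((t OR p) OR t) AND (t AND p)
(Negated implication: NOT(A → B) = A AND NOT B)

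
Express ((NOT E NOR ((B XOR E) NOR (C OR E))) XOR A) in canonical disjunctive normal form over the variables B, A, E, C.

(NOT B AND NOT A AND E AND NOT C) OR (NOT B AND NOT A AND E AND C) OR (NOT B AND A AND NOT E AND NOT C) OR (NOT B AND A AND NOT E AND C) OR (B AND NOT A AND E AND NOT C) OR (B AND NOT A AND E AND C) OR (B AND A AND NOT E AND NOT C) OR (B AND A AND NOT E AND C)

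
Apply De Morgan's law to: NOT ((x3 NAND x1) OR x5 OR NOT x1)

NOT (x3 NAND x1) AND NOT x5 AND x1
De Morgan's: NOT(OR of terms) = AND of negations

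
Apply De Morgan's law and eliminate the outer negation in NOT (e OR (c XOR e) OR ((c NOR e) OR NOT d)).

NOT e AND NOT (c XOR e) AND NOT ((c NOR e) OR NOT d)
De Morgan's: NOT(OR of terms) = AND of negations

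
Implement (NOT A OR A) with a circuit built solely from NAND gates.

(((A NAND A) NAND (A NAND A)) NAND (A NAND A))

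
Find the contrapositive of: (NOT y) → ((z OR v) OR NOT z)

Contrapositive: NOT ((z OR v) OR NOT z) → y
Note: A statement and its contrapositive are logically equivalent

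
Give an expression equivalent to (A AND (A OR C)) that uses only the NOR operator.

((A NOR A) NOR (((A NOR C) NOR (A NOR C)) NOR ((A NOR C) NOR (A NOR C))))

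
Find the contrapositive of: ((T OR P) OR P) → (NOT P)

Contrapositive: P → NOT ((T OR P) OR P)
Note: A statement and its contrapositive are logically equivalent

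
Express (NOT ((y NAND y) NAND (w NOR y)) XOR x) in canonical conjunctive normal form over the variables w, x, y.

(w OR x OR NOT y) AND (w OR NOT x OR y) AND (NOT w OR x OR y) AND (NOT w OR x OR NOT y)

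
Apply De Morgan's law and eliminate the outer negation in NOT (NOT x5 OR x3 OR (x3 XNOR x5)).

x5 AND NOT x3 AND NOT (x3 XNOR x5)
De Morgan's: NOT(OR of terms) = AND of negations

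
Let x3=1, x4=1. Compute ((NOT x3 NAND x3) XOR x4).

Substituting: ((NOT 1 NAND 1) XOR 1)
= 0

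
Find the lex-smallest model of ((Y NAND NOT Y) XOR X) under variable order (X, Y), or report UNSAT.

X=0, Y=0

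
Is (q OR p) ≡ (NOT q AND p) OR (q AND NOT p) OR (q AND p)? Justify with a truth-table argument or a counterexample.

Yes, they are equivalent — the two output columns agree on all 4 assignments:
q | p | Expression 1 | Expression 2
-----------------------------------
0 | 0 | 0 | 0
0 | 1 | 1 | 1
1 | 0 | 1 | 1
1 | 1 | 1 | 1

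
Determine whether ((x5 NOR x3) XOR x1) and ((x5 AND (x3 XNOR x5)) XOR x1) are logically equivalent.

No. Counterexample: with x3=0, x1=0, x5=0, Expression 1 = 1 but Expression 2 = 0.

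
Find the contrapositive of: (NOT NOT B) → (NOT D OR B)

Contrapositive: NOT (NOT D OR B) → NOT B
Note: A statement and its contrapositive are logically equivalent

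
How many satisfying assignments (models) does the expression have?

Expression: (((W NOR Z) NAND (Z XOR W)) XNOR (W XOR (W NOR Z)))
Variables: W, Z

Satisfying assignments: (0,0), (1,0), (1,1)
Count: 3 out of 4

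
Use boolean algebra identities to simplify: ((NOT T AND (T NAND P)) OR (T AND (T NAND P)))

By distribution ((E AND v) OR (E AND NOT v) = E):
= (T NAND P)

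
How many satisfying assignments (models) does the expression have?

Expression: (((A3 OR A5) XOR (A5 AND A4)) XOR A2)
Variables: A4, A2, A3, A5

Satisfying assignments: (0,0,0,1), (0,0,1,0), (0,0,1,1), (0,1,0,0), (1,0,1,0), (1,1,0,0), (1,1,0,1), (1,1,1,1)
Count: 8 out of 16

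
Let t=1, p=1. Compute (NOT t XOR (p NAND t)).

Substituting: (NOT 1 XOR (1 NAND 1))
= 0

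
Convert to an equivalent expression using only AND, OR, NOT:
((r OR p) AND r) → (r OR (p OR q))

NOT ((r OR p) AND r) OR (r OR (p OR q))
(Implication elimination: A → B = NOT A OR B)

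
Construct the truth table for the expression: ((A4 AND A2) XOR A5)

A2 | A5 | A4 | Output
---------------------
0 | 0 | 0 | 0
0 | 0 | 1 | 0
0 | 1 | 0 | 1
0 | 1 | 1 | 1
1 | 0 | 0 | 0
1 | 0 | 1 | 1
1 | 1 | 0 | 1
1 | 1 | 1 | 0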